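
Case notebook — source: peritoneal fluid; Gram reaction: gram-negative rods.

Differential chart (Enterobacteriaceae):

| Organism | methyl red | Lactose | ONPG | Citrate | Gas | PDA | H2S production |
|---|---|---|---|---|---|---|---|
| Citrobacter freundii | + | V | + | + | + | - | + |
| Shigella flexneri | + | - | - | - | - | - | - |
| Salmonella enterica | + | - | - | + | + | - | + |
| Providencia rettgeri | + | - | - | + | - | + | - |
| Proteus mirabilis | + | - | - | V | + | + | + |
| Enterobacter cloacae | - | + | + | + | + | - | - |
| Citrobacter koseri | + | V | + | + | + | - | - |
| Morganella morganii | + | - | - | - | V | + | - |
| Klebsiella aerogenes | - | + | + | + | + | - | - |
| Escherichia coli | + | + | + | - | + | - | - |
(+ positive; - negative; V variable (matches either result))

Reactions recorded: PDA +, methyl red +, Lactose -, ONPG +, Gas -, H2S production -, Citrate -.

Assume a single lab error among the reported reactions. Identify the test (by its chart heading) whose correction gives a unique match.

ONPG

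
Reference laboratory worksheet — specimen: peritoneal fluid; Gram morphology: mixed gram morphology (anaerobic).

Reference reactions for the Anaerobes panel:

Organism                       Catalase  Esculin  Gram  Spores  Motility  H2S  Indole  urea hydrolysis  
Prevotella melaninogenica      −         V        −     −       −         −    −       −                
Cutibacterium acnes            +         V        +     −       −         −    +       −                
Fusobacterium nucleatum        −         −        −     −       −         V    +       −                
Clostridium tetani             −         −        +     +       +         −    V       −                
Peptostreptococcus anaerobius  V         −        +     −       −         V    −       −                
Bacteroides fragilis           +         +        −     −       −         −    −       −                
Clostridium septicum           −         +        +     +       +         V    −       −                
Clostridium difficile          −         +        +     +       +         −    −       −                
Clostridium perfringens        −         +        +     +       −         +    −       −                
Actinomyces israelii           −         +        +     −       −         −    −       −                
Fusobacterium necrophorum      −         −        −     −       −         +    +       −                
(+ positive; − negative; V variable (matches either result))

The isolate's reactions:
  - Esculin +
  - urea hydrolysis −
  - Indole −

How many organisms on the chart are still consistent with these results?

urea hydrolysis −: all 11 remaining candidates are consistent.
Indole −: excludes Cutibacterium acnes, Fusobacterium nucleatum, Fusobacterium necrophorum — 8 left.
Esculin +: excludes Clostridium tetani, Peptostreptococcus anaerobius — 6 left.
Still consistent: Actinomyces israelii, Bacteroides fragilis, Clostridium difficile, Clostridium perfringens, Clostridium septicum, Prevotella melaninogenica.

6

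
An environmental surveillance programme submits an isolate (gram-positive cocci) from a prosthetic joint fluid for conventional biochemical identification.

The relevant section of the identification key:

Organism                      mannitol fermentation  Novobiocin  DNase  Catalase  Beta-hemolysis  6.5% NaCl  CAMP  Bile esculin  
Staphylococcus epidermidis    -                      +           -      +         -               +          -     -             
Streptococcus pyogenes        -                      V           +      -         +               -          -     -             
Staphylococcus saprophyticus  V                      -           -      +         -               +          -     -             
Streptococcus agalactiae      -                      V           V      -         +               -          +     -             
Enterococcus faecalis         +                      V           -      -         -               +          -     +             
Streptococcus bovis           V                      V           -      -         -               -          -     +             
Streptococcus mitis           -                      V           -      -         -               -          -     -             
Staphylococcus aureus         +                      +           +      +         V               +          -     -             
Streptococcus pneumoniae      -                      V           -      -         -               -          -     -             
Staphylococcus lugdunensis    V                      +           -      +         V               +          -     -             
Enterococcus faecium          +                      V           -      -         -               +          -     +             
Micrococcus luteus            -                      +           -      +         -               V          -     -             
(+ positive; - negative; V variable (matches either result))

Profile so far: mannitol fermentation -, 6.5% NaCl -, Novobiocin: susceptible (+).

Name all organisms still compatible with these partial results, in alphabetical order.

6.5% NaCl -: excludes 6 organisms — 6 left.
Novobiocin +: all 6 remaining candidates are consistent.
mannitol fermentation -: all 6 remaining candidates are consistent.

Micrococcus luteus, Streptococcus agalactiae, Streptococcus bovis, Streptococcus mitis, Streptococcus pneumoniae, Streptococcus pyogenes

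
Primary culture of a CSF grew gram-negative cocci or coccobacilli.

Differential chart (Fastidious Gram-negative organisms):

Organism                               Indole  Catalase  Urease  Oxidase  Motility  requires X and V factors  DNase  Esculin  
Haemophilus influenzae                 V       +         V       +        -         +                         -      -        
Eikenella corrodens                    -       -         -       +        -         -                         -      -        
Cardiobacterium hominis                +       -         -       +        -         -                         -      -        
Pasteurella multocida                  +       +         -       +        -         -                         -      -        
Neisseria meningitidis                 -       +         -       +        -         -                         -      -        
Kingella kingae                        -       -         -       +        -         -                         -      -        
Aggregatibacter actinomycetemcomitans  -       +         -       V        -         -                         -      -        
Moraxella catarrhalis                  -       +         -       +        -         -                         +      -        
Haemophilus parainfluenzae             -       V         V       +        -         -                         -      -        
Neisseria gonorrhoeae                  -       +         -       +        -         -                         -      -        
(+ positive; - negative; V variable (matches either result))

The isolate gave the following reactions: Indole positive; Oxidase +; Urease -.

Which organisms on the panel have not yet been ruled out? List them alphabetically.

Indole +: excludes 7 organisms — 3 left.
Urease -: all 3 remaining candidates are consistent.
Oxidase +: all 3 remaining candidates are consistent.

Cardiobacterium hominis, Haemophilus influenzae, Pasteurella multocida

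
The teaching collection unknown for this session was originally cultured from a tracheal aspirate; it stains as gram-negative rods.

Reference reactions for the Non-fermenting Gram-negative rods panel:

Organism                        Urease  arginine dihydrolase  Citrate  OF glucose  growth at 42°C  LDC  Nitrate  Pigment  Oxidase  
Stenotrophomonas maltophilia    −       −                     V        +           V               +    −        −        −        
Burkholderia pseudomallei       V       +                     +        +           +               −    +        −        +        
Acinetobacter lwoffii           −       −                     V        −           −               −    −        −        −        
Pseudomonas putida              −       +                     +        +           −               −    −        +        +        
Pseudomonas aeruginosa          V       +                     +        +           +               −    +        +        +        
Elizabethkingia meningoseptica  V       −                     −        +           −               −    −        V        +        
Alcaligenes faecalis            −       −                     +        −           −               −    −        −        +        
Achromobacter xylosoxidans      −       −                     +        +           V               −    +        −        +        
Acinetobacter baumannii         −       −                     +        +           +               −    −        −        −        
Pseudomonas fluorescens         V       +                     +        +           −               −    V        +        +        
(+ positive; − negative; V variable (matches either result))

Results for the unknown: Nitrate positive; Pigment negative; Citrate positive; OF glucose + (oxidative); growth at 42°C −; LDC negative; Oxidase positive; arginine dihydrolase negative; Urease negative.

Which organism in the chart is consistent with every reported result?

Achromobacter xylosoxidans

arginine dihydrolase −: excludes Burkholderia pseudomallei, Pseudomonas putida, Pseudomonas aeruginosa, Pseudomonas fluorescens — 6 left.
Nitrate +: excludes 5 organisms — 1 left.
Pigment −: the one remaining candidate is consistent.
Urease −: the one remaining candidate is consistent.
Oxidase +: the one remaining candidate is consistent.
OF glucose +: the one remaining candidate is consistent.
Citrate +: the one remaining candidate is consistent.
growth at 42°C −: the one remaining candidate is consistent.
LDC −: the one remaining candidate is consistent.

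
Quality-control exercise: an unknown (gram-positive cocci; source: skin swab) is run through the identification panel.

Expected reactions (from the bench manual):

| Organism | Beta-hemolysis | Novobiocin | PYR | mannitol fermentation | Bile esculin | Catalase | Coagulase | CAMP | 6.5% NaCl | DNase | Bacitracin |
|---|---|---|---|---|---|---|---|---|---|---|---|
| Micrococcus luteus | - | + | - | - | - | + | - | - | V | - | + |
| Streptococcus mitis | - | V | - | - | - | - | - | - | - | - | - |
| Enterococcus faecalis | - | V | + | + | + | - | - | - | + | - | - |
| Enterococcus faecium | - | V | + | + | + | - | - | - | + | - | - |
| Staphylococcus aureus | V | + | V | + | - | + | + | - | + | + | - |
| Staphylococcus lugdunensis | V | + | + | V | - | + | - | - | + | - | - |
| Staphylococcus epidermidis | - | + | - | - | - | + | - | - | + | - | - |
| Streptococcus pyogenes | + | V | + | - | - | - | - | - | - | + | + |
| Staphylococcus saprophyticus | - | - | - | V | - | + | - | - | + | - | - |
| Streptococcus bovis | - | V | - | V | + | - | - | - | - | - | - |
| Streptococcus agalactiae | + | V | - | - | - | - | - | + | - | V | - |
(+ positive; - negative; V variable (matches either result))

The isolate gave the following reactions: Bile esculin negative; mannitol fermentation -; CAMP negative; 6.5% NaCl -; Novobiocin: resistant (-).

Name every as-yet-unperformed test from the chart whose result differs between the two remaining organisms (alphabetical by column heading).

Bacitracin, Beta-hemolysis, DNase, PYR

Novobiocin -: excludes Micrococcus luteus, Staphylococcus aureus, Staphylococcus lugdunensis, Staphylococcus epidermidis — 7 left.
CAMP -: excludes Streptococcus agalactiae — 6 left.
6.5% NaCl -: excludes Enterococcus faecalis, Enterococcus faecium, Staphylococcus saprophyticus — 3 left.
mannitol fermentation -: all 3 remaining candidates are consistent.
Bile esculin -: excludes Streptococcus bovis — 2 left.
Two candidates remain: Streptococcus mitis and Streptococcus pyogenes.
  Beta-hemolysis: Streptococcus mitis -, Streptococcus pyogenes + — discriminates.
  PYR: Streptococcus mitis -, Streptococcus pyogenes + — discriminates.
  Catalase: - vs - — same for both, does not separate.
  Coagulase: - vs - — same for both, does not separate.
  DNase: Streptococcus mitis -, Streptococcus pyogenes + — discriminates.
  Bacitracin: Streptococcus mitis -, Streptococcus pyogenes + — discriminates.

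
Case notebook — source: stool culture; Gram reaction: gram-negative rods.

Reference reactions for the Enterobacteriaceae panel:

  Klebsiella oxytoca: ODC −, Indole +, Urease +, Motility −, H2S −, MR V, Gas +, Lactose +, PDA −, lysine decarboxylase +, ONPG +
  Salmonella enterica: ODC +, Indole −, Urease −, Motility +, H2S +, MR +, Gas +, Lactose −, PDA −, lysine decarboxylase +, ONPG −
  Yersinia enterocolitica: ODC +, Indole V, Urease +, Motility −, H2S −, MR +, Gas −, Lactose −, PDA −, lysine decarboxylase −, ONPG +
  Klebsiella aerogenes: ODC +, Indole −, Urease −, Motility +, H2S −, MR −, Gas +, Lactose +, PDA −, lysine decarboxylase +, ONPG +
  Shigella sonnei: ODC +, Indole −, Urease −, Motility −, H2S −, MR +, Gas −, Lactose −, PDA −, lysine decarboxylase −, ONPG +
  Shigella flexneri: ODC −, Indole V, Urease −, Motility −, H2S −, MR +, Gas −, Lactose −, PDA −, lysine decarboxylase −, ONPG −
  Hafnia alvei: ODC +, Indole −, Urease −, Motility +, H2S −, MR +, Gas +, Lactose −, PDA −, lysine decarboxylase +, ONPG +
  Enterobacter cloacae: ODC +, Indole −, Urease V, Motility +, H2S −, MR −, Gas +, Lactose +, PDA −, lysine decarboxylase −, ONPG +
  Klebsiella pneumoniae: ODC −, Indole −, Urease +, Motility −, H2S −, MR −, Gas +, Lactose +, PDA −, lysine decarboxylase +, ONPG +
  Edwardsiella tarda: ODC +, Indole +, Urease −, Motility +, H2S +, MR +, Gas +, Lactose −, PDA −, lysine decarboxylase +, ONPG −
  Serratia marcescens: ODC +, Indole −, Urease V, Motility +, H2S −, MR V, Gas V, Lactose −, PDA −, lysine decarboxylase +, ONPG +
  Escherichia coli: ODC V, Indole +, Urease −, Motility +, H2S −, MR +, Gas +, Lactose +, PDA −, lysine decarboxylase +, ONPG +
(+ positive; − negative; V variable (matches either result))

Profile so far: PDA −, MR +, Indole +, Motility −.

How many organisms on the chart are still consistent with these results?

3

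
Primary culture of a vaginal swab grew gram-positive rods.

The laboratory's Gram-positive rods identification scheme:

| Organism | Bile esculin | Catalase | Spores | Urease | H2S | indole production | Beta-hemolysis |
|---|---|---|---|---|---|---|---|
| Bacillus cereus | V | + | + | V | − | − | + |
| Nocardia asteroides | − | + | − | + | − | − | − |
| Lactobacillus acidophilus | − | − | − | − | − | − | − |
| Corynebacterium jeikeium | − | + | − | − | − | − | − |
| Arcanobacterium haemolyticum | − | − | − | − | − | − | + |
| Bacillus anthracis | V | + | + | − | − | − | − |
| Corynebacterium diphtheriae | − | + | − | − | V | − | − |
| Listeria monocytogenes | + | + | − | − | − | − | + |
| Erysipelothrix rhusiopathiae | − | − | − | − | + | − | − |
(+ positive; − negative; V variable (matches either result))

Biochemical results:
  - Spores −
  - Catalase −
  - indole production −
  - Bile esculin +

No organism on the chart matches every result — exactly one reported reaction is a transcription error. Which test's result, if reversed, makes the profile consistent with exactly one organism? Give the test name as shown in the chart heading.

Catalase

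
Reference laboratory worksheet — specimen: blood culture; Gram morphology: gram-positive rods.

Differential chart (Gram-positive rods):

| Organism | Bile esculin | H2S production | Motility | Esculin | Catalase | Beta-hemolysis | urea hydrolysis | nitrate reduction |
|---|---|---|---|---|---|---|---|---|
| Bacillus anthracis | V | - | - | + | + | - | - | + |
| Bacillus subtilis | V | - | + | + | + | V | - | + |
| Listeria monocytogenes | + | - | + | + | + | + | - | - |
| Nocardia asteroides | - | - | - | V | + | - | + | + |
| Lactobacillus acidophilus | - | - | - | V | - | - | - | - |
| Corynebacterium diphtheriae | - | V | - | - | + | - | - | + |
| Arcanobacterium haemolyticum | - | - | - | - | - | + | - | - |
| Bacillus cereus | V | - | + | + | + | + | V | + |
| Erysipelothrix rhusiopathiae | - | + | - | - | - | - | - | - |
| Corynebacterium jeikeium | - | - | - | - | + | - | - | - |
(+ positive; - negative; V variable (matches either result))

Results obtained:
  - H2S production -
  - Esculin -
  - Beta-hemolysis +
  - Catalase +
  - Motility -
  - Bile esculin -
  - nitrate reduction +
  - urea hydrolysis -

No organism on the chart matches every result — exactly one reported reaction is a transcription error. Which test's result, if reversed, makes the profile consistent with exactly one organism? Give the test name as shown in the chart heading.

Beta-hemolysis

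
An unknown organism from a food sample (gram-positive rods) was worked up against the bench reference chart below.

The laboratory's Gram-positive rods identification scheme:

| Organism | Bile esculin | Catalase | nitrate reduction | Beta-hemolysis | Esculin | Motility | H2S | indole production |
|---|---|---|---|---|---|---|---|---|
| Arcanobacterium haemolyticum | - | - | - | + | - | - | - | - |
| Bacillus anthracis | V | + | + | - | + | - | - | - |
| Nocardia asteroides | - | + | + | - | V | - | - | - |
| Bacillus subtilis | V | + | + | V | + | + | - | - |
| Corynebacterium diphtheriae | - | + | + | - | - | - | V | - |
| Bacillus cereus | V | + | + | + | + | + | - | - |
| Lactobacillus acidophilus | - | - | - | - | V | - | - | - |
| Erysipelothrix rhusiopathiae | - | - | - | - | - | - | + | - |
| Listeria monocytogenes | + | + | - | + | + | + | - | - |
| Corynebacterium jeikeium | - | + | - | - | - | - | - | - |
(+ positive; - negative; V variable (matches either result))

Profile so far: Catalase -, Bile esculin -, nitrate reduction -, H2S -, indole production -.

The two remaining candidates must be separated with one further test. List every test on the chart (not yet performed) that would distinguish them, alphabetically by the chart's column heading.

Beta-hemolysis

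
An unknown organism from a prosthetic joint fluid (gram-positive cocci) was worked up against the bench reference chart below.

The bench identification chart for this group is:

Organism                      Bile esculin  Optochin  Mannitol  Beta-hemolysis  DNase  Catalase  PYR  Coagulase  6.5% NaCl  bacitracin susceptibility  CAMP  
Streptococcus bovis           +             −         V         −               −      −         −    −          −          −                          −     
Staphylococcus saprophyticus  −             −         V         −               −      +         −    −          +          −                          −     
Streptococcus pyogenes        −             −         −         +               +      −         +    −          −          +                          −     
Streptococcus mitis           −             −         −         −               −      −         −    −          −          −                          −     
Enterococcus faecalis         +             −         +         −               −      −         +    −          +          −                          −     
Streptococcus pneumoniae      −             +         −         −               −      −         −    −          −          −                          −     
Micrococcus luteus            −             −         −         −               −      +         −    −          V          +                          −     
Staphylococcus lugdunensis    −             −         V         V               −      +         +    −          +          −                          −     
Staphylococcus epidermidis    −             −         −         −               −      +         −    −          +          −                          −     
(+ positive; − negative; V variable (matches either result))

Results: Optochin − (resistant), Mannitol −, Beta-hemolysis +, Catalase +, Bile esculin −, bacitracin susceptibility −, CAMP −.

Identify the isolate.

Optochin −: excludes Streptococcus pneumoniae — 8 left.
Mannitol −: excludes Enterococcus faecalis — 7 left.
bacitracin susceptibility −: excludes Streptococcus pyogenes, Micrococcus luteus — 5 left.
Beta-hemolysis +: excludes Streptococcus bovis, Staphylococcus saprophyticus, Streptococcus mitis, Staphylococcus epidermidis — 1 left.
Bile esculin −: the one remaining candidate is consistent.
Catalase +: the one remaining candidate is consistent.
CAMP −: the one remaining candidate is consistent.

Staphylococcus lugdunensis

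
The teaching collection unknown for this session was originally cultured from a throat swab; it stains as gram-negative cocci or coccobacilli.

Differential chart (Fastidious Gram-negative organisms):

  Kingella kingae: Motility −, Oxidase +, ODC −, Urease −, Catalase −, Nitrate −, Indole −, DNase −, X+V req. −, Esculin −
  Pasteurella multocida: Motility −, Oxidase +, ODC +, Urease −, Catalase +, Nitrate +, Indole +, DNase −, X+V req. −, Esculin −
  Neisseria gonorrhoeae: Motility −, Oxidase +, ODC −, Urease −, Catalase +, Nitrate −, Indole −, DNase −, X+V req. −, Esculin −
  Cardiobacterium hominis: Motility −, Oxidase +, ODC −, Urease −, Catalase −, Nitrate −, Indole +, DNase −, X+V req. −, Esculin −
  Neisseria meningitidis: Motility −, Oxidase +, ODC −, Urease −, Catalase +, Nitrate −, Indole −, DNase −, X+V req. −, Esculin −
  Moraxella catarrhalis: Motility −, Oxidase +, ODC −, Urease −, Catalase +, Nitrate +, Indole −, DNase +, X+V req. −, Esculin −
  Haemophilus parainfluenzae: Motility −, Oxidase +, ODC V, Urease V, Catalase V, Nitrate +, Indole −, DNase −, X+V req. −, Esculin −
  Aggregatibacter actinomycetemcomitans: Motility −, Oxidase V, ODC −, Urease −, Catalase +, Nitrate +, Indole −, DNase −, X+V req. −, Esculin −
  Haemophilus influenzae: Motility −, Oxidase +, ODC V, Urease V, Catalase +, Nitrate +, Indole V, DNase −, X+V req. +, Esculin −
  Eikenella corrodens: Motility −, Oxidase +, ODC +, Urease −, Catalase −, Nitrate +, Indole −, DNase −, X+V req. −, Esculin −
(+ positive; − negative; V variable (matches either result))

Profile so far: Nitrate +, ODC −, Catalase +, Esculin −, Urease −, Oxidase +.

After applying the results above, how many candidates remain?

4

Catalase +: excludes Kingella kingae, Cardiobacterium hominis, Eikenella corrodens — 7 left.
Urease −: all 7 remaining candidates are consistent.
ODC −: excludes Pasteurella multocida — 6 left.
Esculin −: all 6 remaining candidates are consistent.
Oxidase +: all 6 remaining candidates are consistent.
Nitrate +: excludes Neisseria gonorrhoeae, Neisseria meningitidis — 4 left.
Still consistent: Aggregatibacter actinomycetemcomitans, Haemophilus influenzae, Haemophilus parainfluenzae, Moraxella catarrhalis.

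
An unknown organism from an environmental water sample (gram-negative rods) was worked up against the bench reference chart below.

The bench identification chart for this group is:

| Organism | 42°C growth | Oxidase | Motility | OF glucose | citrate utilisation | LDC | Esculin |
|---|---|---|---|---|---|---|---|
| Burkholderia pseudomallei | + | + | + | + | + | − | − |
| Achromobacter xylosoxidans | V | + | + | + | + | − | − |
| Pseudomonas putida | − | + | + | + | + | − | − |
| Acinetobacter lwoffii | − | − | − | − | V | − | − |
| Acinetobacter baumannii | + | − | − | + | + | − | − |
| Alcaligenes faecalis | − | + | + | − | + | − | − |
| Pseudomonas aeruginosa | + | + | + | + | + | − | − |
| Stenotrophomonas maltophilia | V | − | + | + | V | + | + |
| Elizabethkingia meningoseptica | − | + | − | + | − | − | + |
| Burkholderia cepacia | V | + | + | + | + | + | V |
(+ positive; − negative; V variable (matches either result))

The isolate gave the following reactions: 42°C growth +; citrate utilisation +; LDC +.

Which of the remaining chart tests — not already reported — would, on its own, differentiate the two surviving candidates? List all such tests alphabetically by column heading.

Oxidase

citrate utilisation +: excludes Elizabethkingia meningoseptica — 9 left.
LDC +: excludes 7 organisms — 2 left.
42°C growth +: all 2 remaining candidates are consistent.
Two candidates remain: Burkholderia cepacia and Stenotrophomonas maltophilia.
  Oxidase: Burkholderia cepacia +, Stenotrophomonas maltophilia − — discriminates.
  Motility: + vs + — same for both, does not separate.
  OF glucose: + vs + — same for both, does not separate.
  Esculin: V vs + — variable for at least one, does not separate.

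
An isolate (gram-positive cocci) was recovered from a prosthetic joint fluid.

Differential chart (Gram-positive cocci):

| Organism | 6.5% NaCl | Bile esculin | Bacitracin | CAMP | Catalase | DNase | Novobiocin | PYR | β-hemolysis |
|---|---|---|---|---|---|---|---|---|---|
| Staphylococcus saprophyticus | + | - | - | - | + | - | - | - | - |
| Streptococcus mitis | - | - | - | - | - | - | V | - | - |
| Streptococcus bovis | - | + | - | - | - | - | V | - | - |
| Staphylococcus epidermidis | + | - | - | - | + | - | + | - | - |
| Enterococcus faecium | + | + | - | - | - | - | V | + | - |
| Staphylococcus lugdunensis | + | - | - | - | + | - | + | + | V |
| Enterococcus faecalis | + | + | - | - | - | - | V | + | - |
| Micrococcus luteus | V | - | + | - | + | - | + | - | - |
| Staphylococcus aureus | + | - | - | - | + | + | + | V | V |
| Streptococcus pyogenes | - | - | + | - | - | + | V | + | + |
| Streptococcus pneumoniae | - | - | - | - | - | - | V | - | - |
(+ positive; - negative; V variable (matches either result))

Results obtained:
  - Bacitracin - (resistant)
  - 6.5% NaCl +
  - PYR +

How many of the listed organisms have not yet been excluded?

PYR +: excludes 6 organisms — 5 left.
6.5% NaCl +: excludes Streptococcus pyogenes — 4 left.
Bacitracin -: all 4 remaining candidates are consistent.
Still consistent: Enterococcus faecalis, Enterococcus faecium, Staphylococcus aureus, Staphylococcus lugdunensis.

4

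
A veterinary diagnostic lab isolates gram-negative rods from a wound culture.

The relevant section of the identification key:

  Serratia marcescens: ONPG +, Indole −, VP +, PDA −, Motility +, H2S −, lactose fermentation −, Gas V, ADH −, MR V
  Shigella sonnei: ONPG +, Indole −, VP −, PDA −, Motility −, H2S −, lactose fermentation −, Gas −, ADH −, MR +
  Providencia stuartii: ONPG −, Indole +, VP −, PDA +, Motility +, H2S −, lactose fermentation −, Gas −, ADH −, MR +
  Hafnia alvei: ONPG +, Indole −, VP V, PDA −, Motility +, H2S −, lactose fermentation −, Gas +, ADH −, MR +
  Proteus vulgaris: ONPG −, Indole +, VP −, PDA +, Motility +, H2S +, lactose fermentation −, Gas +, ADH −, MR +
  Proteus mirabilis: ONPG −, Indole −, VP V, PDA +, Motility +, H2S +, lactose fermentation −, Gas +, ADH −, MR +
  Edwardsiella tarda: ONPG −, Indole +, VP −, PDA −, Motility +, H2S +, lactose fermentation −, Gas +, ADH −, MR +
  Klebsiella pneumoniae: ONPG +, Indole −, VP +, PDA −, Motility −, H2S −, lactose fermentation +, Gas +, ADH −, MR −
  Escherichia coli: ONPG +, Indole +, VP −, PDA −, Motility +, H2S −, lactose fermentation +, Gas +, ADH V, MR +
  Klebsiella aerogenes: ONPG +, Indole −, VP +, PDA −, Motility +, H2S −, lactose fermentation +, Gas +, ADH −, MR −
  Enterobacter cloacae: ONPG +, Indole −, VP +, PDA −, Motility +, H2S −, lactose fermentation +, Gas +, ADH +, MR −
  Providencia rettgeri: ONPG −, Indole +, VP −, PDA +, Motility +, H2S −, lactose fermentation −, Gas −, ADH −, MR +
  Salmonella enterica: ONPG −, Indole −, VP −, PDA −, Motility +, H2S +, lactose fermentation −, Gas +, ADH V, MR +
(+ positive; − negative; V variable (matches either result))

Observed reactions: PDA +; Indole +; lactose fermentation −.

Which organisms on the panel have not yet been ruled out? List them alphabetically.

Indole +: excludes 8 organisms — 5 left.
PDA +: excludes Edwardsiella tarda, Escherichia coli — 3 left.
lactose fermentation −: all 3 remaining candidates are consistent.

Proteus vulgaris, Providencia rettgeri, Providencia stuartii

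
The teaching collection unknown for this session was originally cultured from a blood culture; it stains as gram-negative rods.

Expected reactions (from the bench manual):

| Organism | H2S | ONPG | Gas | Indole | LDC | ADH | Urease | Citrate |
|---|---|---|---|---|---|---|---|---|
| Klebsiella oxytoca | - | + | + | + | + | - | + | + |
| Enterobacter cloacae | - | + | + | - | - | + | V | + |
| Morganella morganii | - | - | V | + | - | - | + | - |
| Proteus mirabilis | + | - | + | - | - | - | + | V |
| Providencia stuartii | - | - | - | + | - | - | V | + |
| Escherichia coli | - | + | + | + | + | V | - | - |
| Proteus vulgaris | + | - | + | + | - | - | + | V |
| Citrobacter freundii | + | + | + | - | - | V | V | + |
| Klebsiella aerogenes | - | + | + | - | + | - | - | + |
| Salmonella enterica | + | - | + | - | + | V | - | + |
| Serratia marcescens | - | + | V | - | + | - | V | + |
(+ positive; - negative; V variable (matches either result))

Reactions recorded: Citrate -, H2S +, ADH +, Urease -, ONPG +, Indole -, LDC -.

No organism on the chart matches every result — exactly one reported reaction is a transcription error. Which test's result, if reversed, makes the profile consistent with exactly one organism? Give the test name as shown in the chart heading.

Citrate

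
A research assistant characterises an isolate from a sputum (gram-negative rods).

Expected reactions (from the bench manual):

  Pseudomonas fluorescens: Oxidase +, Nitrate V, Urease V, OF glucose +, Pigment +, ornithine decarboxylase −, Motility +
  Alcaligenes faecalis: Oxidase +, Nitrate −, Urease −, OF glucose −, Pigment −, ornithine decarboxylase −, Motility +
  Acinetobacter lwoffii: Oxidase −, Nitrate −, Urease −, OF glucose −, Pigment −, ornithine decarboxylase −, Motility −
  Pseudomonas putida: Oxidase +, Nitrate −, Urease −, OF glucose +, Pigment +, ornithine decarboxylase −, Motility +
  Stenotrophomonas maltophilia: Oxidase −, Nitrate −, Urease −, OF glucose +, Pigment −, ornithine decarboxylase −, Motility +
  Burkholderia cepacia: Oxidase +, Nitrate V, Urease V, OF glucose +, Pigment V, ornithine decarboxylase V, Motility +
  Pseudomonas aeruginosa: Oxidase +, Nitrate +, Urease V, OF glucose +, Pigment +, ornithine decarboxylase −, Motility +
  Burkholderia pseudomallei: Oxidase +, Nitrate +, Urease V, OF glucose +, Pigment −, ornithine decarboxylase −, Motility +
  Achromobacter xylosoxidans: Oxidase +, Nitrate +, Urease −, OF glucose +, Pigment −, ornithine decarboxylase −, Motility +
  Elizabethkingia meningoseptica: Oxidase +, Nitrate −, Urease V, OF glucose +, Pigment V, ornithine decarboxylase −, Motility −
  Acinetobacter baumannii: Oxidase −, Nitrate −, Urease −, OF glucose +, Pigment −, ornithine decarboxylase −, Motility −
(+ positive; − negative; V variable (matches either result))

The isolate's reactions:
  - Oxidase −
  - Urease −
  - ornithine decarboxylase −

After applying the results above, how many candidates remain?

3

Oxidase −: excludes 8 organisms — 3 left.
Urease −: all 3 remaining candidates are consistent.
ornithine decarboxylase −: all 3 remaining candidates are consistent.
Still consistent: Acinetobacter baumannii, Acinetobacter lwoffii, Stenotrophomonas maltophilia.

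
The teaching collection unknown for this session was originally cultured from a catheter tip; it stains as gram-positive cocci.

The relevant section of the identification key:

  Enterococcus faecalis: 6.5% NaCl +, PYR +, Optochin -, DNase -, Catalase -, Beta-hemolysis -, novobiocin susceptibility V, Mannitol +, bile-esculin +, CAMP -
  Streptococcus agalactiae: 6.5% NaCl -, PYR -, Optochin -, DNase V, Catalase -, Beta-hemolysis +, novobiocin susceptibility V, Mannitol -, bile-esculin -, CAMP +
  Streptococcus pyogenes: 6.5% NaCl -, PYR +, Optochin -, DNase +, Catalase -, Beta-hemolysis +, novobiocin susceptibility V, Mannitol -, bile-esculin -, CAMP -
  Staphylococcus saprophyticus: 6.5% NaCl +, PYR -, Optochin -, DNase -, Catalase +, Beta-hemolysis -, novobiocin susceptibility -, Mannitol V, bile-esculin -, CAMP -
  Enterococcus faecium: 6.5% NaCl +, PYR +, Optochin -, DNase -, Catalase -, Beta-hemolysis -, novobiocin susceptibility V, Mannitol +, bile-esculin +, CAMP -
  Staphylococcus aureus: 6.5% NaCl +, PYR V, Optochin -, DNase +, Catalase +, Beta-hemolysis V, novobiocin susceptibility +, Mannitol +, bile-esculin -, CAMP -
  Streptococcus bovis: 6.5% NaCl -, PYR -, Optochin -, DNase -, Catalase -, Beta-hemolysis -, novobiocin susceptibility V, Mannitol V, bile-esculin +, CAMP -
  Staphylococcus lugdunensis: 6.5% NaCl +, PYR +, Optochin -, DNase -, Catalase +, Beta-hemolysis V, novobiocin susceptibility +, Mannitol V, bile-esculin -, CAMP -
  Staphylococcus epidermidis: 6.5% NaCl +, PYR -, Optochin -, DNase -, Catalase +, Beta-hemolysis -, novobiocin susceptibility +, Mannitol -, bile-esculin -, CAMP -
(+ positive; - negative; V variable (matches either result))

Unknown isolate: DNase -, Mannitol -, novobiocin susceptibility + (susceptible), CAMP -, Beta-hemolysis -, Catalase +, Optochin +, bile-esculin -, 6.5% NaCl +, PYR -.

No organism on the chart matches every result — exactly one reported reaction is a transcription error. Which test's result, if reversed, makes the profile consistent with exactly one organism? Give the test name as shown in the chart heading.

Optochin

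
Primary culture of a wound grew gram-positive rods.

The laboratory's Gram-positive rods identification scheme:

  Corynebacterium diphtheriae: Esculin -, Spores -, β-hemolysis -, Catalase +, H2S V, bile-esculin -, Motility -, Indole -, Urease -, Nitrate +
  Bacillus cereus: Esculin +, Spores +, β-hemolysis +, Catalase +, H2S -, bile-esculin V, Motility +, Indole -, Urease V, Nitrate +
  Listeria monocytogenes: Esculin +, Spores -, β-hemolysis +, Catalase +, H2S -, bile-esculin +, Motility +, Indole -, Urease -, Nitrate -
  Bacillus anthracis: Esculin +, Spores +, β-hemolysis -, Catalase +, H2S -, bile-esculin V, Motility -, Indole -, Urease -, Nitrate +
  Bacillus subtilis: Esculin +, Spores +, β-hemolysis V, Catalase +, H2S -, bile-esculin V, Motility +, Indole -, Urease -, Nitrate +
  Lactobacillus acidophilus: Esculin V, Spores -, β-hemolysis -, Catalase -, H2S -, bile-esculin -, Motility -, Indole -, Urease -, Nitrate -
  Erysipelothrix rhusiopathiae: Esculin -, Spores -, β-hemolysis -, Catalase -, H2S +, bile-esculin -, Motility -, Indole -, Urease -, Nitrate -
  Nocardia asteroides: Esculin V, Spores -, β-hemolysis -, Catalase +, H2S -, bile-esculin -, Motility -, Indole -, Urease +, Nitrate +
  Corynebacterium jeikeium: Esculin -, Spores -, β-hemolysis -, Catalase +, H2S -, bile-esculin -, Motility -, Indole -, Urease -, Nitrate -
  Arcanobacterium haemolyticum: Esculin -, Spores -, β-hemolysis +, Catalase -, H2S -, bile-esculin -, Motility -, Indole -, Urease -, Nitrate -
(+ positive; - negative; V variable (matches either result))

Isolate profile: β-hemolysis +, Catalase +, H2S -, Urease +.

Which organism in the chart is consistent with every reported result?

Bacillus cereus

Urease +: excludes 8 organisms — 2 left.
Catalase +: all 2 remaining candidates are consistent.
β-hemolysis +: excludes Nocardia asteroides — 1 left.
H2S -: the one remaining candidate is consistent.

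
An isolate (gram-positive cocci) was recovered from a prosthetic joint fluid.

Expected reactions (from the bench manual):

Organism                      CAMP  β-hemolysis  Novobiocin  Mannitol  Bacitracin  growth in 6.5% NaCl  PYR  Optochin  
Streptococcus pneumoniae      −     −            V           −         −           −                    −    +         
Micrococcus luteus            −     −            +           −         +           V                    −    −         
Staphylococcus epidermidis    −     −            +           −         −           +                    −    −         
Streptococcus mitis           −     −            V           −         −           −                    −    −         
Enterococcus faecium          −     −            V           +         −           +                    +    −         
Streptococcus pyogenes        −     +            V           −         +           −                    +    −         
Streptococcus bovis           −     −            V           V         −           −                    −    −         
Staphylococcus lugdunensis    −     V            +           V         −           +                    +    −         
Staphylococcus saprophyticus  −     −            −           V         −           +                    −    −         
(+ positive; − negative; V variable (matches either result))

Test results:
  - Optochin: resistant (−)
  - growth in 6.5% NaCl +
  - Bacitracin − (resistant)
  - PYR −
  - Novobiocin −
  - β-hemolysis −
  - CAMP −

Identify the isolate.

growth in 6.5% NaCl +: excludes Streptococcus pneumoniae, Streptococcus mitis, Streptococcus pyogenes, Streptococcus bovis — 5 left.
PYR −: excludes Enterococcus faecium, Staphylococcus lugdunensis — 3 left.
Optochin −: all 3 remaining candidates are consistent.
Bacitracin −: excludes Micrococcus luteus — 2 left.
β-hemolysis −: all 2 remaining candidates are consistent.
CAMP −: all 2 remaining candidates are consistent.
Novobiocin −: excludes Staphylococcus epidermidis — 1 left.

Staphylococcus saprophyticus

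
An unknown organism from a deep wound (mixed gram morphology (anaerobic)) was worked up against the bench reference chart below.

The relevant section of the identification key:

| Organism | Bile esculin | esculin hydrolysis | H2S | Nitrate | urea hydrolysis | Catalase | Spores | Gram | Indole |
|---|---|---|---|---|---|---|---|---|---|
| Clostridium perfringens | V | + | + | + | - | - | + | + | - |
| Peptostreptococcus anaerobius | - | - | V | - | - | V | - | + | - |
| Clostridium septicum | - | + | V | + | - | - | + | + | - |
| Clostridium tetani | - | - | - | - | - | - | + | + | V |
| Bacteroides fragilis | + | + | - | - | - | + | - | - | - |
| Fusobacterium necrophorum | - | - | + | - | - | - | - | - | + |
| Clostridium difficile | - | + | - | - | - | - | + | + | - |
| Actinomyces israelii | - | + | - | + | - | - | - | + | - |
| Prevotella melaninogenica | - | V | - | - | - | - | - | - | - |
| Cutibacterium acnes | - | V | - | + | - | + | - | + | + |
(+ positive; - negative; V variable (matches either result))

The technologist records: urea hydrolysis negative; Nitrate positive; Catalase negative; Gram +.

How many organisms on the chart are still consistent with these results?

3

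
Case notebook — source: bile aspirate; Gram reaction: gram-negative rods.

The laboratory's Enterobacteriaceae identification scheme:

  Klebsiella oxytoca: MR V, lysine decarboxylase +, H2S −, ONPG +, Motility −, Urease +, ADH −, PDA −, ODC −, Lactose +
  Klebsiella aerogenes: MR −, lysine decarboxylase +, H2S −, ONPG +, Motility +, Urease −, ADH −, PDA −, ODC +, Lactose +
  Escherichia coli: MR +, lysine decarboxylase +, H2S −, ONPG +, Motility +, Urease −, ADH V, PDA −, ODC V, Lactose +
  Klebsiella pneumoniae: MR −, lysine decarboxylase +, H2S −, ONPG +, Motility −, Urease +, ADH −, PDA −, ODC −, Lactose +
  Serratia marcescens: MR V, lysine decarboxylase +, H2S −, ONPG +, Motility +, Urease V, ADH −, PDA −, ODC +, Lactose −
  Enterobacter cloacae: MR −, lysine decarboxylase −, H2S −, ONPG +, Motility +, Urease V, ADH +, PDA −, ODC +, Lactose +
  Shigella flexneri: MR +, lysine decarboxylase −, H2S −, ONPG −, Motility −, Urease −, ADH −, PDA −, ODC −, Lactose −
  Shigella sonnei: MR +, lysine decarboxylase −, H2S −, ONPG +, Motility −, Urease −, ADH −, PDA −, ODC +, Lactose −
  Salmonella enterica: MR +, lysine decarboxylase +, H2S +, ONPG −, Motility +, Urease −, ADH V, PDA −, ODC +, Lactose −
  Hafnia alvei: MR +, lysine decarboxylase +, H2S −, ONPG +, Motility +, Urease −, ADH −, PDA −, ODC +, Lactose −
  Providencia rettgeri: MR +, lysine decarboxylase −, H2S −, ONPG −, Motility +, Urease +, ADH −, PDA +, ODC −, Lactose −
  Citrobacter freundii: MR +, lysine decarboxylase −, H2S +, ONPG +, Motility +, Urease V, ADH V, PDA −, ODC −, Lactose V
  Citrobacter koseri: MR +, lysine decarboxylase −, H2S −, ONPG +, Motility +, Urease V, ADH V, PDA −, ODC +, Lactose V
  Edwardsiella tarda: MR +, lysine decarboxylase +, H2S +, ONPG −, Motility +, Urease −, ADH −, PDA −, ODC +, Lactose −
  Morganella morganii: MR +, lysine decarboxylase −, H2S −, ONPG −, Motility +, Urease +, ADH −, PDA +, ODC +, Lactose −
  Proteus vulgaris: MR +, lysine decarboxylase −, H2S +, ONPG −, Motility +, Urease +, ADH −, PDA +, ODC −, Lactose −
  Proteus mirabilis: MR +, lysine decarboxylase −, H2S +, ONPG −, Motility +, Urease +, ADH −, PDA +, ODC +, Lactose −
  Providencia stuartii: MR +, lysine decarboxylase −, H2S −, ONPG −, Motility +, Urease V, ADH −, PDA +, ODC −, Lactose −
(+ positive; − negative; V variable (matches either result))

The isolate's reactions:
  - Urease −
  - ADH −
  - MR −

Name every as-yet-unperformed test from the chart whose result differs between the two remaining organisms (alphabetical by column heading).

Lactose

ADH −: excludes Enterobacter cloacae — 17 left.
MR −: excludes 13 organisms — 4 left.
Urease −: excludes Klebsiella oxytoca, Klebsiella pneumoniae — 2 left.
Two candidates remain: Klebsiella aerogenes and Serratia marcescens.
  lysine decarboxylase: + vs + — same for both, does not separate.
  H2S: − vs − — same for both, does not separate.
  ONPG: + vs + — same for both, does not separate.
  Motility: + vs + — same for both, does not separate.
  PDA: − vs − — same for both, does not separate.
  ODC: + vs + — same for both, does not separate.
  Lactose: Klebsiella aerogenes +, Serratia marcescens − — discriminates.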